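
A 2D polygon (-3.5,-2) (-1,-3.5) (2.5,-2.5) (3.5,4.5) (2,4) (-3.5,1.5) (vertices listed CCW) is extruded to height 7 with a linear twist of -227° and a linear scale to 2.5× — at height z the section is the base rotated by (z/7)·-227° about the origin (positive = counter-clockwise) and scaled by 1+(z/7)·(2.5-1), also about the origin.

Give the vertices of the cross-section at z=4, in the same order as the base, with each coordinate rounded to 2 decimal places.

Cross-section at z=4: (1.30,7.37) (-3.81,5.58) (-6.54,-0.60) (2.28,-10.34) (3.34,-7.60) (6.30,3.22)

t = z/height = 4/7 = 0.571429
s = 1 + (scale-1)·z/height = 1 + (2.5-1)·4/7 = 1.857143
θ = twist·z/height = -227°·4/7 = -129.7143° = -2.263941 rad
cos θ = -0.638960, sin θ = -0.769240 (intermediates below are computed at full precision and shown rounded to 5 d.p.)
v1: (-3.5,-2) → rotate → (0.69788,3.97026) → ×s → (1.29606,7.37334) → (1.30,7.37)
v2: (-1,-3.5) → rotate → (-2.05338,3.00560) → ×s → (-3.81342,5.58183) → (-3.81,5.58)
v3: (2.5,-2.5) → rotate → (-3.52050,-0.32570) → ×s → (-6.53807,-0.60487) → (-6.54,-0.60)
v4: (3.5,4.5) → rotate → (1.22522,-5.56766) → ×s → (2.27541,-10.33994) → (2.28,-10.34)
v5: (2,4) → rotate → (1.79904,-4.09432) → ×s → (3.34108,-7.60374) → (3.34,-7.60)
v6: (-3.5,1.5) → rotate → (3.39022,1.73390) → ×s → (6.29612,3.22010) → (6.30,3.22)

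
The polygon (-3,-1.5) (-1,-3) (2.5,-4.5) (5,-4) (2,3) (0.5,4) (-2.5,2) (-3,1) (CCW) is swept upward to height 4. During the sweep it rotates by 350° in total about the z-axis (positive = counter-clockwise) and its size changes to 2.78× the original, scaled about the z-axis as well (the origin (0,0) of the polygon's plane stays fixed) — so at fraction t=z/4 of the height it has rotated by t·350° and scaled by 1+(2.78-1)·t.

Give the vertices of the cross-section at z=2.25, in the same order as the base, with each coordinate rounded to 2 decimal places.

t = z/height = 2.25/4 = 0.5625
s = 1 + (scale-1)·z/height = 1 + (2.78-1)·2.25/4 = 2.001250
θ = twist·z/height = 350°·2.25/4 = 196.8750° = 3.436117 rad
cos θ = -0.956940, sin θ = -0.290285 (intermediates below are computed at full precision and shown rounded to 5 d.p.)
v1: (-3,-1.5) → rotate → (2.43539,2.30626) → ×s → (4.87383,4.61541) → (4.87,4.62)
v2: (-1,-3) → rotate → (0.08609,3.16111) → ×s → (0.17228,6.32616) → (0.17,6.33)
v3: (2.5,-4.5) → rotate → (-3.69863,3.58052) → ×s → (-7.40189,7.16552) → (-7.40,7.17)
v4: (5,-4) → rotate → (-5.94584,2.37634) → ×s → (-11.89911,4.75565) → (-11.90,4.76)
v5: (2,3) → rotate → (-1.04303,-3.45139) → ×s → (-2.08736,-6.90709) → (-2.09,-6.91)
v6: (0.5,4) → rotate → (0.68267,-3.97290) → ×s → (1.36619,-7.95077) → (1.37,-7.95)
v7: (-2.5,2) → rotate → (2.97292,-1.18817) → ×s → (5.94956,-2.37782) → (5.95,-2.38)
v8: (-3,1) → rotate → (3.16111,-0.08609) → ×s → (6.32616,-0.17228) → (6.33,-0.17)

Cross-section at z=2.25: (4.87,4.62) (0.17,6.33) (-7.40,7.17) (-11.90,4.76) (-2.09,-6.91) (1.37,-7.95) (5.95,-2.38) (6.33,-0.17)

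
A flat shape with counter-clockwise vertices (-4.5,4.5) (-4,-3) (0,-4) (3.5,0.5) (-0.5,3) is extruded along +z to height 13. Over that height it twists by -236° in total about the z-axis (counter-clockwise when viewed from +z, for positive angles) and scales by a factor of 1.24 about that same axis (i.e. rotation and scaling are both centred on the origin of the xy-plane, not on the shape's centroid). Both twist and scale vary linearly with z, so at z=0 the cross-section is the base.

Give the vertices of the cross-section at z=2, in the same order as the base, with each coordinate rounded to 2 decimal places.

Cross-section at z=2: (-1.00,6.52) (-5.18,-0.05) (-2.46,-3.34) (3.23,-1.73) (1.42,2.81)

t = z/height = 2/13 = 0.153846
s = 1 + (scale-1)·z/height = 1 + (1.24-1)·2/13 = 1.036923
θ = twist·z/height = -236°·2/13 = -36.3077° = -0.633689 rad
cos θ = 0.805849, sin θ = -0.592121 (intermediates below are computed at full precision and shown rounded to 5 d.p.)
v1: (-4.5,4.5) → rotate → (-0.96177,6.29087) → ×s → (-0.99729,6.52314) → (-1.00,6.52)
v2: (-4,-3) → rotate → (-4.99976,-0.04906) → ×s → (-5.18437,-0.05087) → (-5.18,-0.05)
v3: (0,-4) → rotate → (-2.36849,-3.22340) → ×s → (-2.45594,-3.34241) → (-2.46,-3.34)
v4: (3.5,0.5) → rotate → (3.11653,-1.66950) → ×s → (3.23160,-1.73114) → (3.23,-1.73)
v5: (-0.5,3) → rotate → (1.37344,2.71361) → ×s → (1.42415,2.81380) → (1.42,2.81)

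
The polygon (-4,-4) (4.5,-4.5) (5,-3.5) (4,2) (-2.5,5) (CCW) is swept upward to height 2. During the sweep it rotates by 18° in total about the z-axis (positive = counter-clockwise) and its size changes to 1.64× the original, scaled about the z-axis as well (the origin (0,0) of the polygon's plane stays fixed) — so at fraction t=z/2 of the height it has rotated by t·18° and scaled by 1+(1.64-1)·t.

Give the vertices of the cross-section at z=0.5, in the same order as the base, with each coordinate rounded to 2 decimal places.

t = z/height = 0.5/2 = 0.25
s = 1 + (scale-1)·z/height = 1 + (1.64-1)·0.5/2 = 1.160000
θ = twist·z/height = 18°·0.5/2 = 4.5000° = 0.078540 rad
cos θ = 0.996917, sin θ = 0.078459 (intermediates below are computed at full precision and shown rounded to 5 d.p.)
v1: (-4,-4) → rotate → (-3.67383,-4.30151) → ×s → (-4.26165,-4.98975) → (-4.26,-4.99)
v2: (4.5,-4.5) → rotate → (4.83919,-4.13306) → ×s → (5.61346,-4.79435) → (5.61,-4.79)
v3: (5,-3.5) → rotate → (5.25919,-3.09692) → ×s → (6.10066,-3.59242) → (6.10,-3.59)
v4: (4,2) → rotate → (3.83075,2.30767) → ×s → (4.44367,2.67690) → (4.44,2.68)
v5: (-2.5,5) → rotate → (-2.88459,4.78844) → ×s → (-3.34612,5.55459) → (-3.35,5.55)

Cross-section at z=0.5: (-4.26,-4.99) (5.61,-4.79) (6.10,-3.59) (4.44,2.68) (-3.35,5.55)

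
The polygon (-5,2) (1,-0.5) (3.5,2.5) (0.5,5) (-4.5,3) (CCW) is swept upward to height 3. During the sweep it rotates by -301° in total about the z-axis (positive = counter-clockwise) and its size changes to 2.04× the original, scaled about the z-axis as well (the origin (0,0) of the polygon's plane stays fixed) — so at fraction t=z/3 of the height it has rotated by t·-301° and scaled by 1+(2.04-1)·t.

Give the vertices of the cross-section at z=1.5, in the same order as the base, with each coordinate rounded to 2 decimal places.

t = z/height = 1.5/3 = 0.5
s = 1 + (scale-1)·z/height = 1 + (2.04-1)·1.5/3 = 1.520000
θ = twist·z/height = -301°·1.5/3 = -150.5000° = -2.626721 rad
cos θ = -0.870356, sin θ = -0.492424 (intermediates below are computed at full precision and shown rounded to 5 d.p.)
v1: (-5,2) → rotate → (5.33663,0.72141) → ×s → (8.11167,1.09654) → (8.11,1.10)
v2: (1,-0.5) → rotate → (-1.11657,-0.05725) → ×s → (-1.69718,-0.08701) → (-1.70,-0.09)
v3: (3.5,2.5) → rotate → (-1.81519,-3.89937) → ×s → (-2.75908,-5.92704) → (-2.76,-5.93)
v4: (0.5,5) → rotate → (2.02694,-4.59799) → ×s → (3.08095,-6.98895) → (3.08,-6.99)
v5: (-4.5,3) → rotate → (5.39387,-0.39516) → ×s → (8.19868,-0.60064) → (8.20,-0.60)

Cross-section at z=1.5: (8.11,1.10) (-1.70,-0.09) (-2.76,-5.93) (3.08,-6.99) (8.20,-0.60)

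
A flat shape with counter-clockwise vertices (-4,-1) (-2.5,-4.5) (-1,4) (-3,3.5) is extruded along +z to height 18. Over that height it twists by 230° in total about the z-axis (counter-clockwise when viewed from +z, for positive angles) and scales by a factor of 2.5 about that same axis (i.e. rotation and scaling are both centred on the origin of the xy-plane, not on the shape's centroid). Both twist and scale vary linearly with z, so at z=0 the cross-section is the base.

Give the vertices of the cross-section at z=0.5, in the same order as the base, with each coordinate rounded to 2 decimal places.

t = z/height = 0.5/18 = 0.0277778
s = 1 + (scale-1)·z/height = 1 + (2.5-1)·0.5/18 = 1.041667
θ = twist·z/height = 230°·0.5/18 = 6.3889° = 0.111507 rad
cos θ = 0.993790, sin θ = 0.111276 (intermediates below are computed at full precision and shown rounded to 5 d.p.)
v1: (-4,-1) → rotate → (-3.86388,-1.43889) → ×s → (-4.02488,-1.49885) → (-4.02,-1.50)
v2: (-2.5,-4.5) → rotate → (-1.98373,-4.75024) → ×s → (-2.06639,-4.94817) → (-2.07,-4.95)
v3: (-1,4) → rotate → (-1.43889,3.86388) → ×s → (-1.49885,4.02488) → (-1.50,4.02)
v4: (-3,3.5) → rotate → (-3.37084,3.14443) → ×s → (-3.51129,3.27545) → (-3.51,3.28)

Cross-section at z=0.5: (-4.02,-1.50) (-2.07,-4.95) (-1.50,4.02) (-3.51,3.28)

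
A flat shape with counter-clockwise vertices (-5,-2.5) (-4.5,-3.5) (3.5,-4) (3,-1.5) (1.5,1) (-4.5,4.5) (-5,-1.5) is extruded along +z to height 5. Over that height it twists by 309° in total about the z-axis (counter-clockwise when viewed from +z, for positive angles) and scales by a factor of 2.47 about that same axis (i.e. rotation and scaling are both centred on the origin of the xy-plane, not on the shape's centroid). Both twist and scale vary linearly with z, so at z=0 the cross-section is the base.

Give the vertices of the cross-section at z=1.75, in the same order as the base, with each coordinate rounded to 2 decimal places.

t = z/height = 1.75/5 = 0.35
s = 1 + (scale-1)·z/height = 1 + (2.47-1)·1.75/5 = 1.514500
θ = twist·z/height = 309°·1.75/5 = 108.1500° = 1.887574 rad
cos θ = -0.311506, sin θ = 0.950244 (intermediates below are computed at full precision and shown rounded to 5 d.p.)
v1: (-5,-2.5) → rotate → (3.93314,-3.97246) → ×s → (5.95674,-6.01629) → (5.96,-6.02)
v2: (-4.5,-3.5) → rotate → (4.72763,-3.18583) → ×s → (7.16000,-4.82494) → (7.16,-4.82)
v3: (3.5,-4) → rotate → (2.71071,4.57188) → ×s → (4.10537,6.92411) → (4.11,6.92)
v4: (3,-1.5) → rotate → (0.49085,3.31799) → ×s → (0.74339,5.02510) → (0.74,5.03)
v5: (1.5,1) → rotate → (-1.41750,1.11386) → ×s → (-2.14681,1.68694) → (-2.15,1.69)
v6: (-4.5,4.5) → rotate → (-2.87432,-5.67788) → ×s → (-4.35316,-8.59914) → (-4.35,-8.60)
v7: (-5,-1.5) → rotate → (2.98290,-4.28396) → ×s → (4.51759,-6.48806) → (4.52,-6.49)

Cross-section at z=1.75: (5.96,-6.02) (7.16,-4.82) (4.11,6.92) (0.74,5.03) (-2.15,1.69) (-4.35,-8.60) (4.52,-6.49)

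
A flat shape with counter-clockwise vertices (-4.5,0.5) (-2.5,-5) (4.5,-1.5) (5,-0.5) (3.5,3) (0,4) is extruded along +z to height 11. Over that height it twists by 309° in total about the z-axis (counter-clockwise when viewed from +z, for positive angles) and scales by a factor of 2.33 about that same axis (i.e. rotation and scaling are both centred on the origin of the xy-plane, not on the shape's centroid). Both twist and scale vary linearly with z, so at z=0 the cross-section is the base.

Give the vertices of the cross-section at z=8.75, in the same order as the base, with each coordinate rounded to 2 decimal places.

Cross-section at z=8.75: (4.74,8.02) (-7.28,8.91) (-6.61,-7.18) (-5.16,-8.96) (2.68,-9.10) (7.51,-3.38)

t = z/height = 8.75/11 = 0.795455
s = 1 + (scale-1)·z/height = 1 + (2.33-1)·8.75/11 = 2.057955
θ = twist·z/height = 309°·8.75/11 = 245.7955° = 4.289940 rad
cos θ = -0.409995, sin θ = -0.912088 (intermediates below are computed at full precision and shown rounded to 5 d.p.)
v1: (-4.5,0.5) → rotate → (2.30102,3.89940) → ×s → (4.73540,8.02478) → (4.74,8.02)
v2: (-2.5,-5) → rotate → (-3.53545,4.33020) → ×s → (-7.27579,8.91135) → (-7.28,8.91)
v3: (4.5,-1.5) → rotate → (-3.21311,-3.48940) → ×s → (-6.61244,-7.18103) → (-6.61,-7.18)
v4: (5,-0.5) → rotate → (-2.50602,-4.35544) → ×s → (-5.15728,-8.96330) → (-5.16,-8.96)
v5: (3.5,3) → rotate → (1.30128,-4.42229) → ×s → (2.67797,-9.10088) → (2.68,-9.10)
v6: (0,4) → rotate → (3.64835,-1.63998) → ×s → (7.50814,-3.37501) → (7.51,-3.38)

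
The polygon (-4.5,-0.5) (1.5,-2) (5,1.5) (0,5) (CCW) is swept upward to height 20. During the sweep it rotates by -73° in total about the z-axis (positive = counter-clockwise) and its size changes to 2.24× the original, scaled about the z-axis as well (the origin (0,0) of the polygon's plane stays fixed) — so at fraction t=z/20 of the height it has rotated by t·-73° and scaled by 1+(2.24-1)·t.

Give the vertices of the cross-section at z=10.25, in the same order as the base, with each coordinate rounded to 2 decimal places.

t = z/height = 10.25/20 = 0.5125
s = 1 + (scale-1)·z/height = 1 + (2.24-1)·10.25/20 = 1.635500
θ = twist·z/height = -73°·10.25/20 = -37.4125° = -0.652971 rad
cos θ = 0.794282, sin θ = -0.607549 (intermediates below are computed at full precision and shown rounded to 5 d.p.)
v1: (-4.5,-0.5) → rotate → (-3.87804,2.33683) → ×s → (-6.34254,3.82189) → (-6.34,3.82)
v2: (1.5,-2) → rotate → (-0.02368,-2.49989) → ×s → (-0.03872,-4.08857) → (-0.04,-4.09)
v3: (5,1.5) → rotate → (4.88273,-1.84632) → ×s → (7.98571,-3.01966) → (7.99,-3.02)
v4: (0,5) → rotate → (3.03775,3.97141) → ×s → (4.96823,6.49524) → (4.97,6.50)

Cross-section at z=10.25: (-6.34,3.82) (-0.04,-4.09) (7.99,-3.02) (4.97,6.50)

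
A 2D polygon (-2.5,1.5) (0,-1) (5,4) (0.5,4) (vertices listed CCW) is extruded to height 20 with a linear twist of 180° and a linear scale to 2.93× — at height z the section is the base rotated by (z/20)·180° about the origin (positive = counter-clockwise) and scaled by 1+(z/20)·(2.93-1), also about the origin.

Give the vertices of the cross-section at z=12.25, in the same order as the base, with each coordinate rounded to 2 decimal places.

Cross-section at z=12.25: (-1.18,-6.25) (2.05,0.76) (-11.97,7.22) (-8.57,-2.00)

t = z/height = 12.25/20 = 0.6125
s = 1 + (scale-1)·z/height = 1 + (2.93-1)·12.25/20 = 2.182125
θ = twist·z/height = 180°·12.25/20 = 110.2500° = 1.924226 rad
cos θ = -0.346117, sin θ = 0.938191 (intermediates below are computed at full precision and shown rounded to 5 d.p.)
v1: (-2.5,1.5) → rotate → (-0.54199,-2.86465) → ×s → (-1.18270,-6.25103) → (-1.18,-6.25)
v2: (0,-1) → rotate → (0.93819,0.34612) → ×s → (2.04725,0.75527) → (2.05,0.76)
v3: (5,4) → rotate → (-5.48335,3.30649) → ×s → (-11.96536,7.21517) → (-11.97,7.22)
v4: (0.5,4) → rotate → (-3.92582,-0.91537) → ×s → (-8.56664,-1.99746) → (-8.57,-2.00)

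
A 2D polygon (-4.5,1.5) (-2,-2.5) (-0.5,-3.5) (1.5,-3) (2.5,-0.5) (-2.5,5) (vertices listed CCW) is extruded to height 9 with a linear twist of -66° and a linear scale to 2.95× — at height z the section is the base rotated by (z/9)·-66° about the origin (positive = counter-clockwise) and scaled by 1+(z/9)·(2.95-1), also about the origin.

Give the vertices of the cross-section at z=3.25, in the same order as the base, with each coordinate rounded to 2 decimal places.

t = z/height = 3.25/9 = 0.361111
s = 1 + (scale-1)·z/height = 1 + (2.95-1)·3.25/9 = 1.704167
θ = twist·z/height = -66°·3.25/9 = -23.8333° = -0.415970 rad
cos θ = 0.914725, sin θ = -0.404078 (intermediates below are computed at full precision and shown rounded to 5 d.p.)
v1: (-4.5,1.5) → rotate → (-3.51015,3.19044) → ×s → (-5.98187,5.43703) → (-5.98,5.44)
v2: (-2,-2.5) → rotate → (-2.83964,-1.47866) → ×s → (-4.83923,-2.51988) → (-4.84,-2.52)
v3: (-0.5,-3.5) → rotate → (-1.87163,-2.99950) → ×s → (-3.18958,-5.11164) → (-3.19,-5.11)
v4: (1.5,-3) → rotate → (0.15985,-3.35029) → ×s → (0.27242,-5.70945) → (0.27,-5.71)
v5: (2.5,-0.5) → rotate → (2.08477,-1.46756) → ×s → (3.55280,-2.50096) → (3.55,-2.50)
v6: (-2.5,5) → rotate → (-0.26642,5.58382) → ×s → (-0.45403,9.51576) → (-0.45,9.52)

Cross-section at z=3.25: (-5.98,5.44) (-4.84,-2.52) (-3.19,-5.11) (0.27,-5.71) (3.55,-2.50) (-0.45,9.52)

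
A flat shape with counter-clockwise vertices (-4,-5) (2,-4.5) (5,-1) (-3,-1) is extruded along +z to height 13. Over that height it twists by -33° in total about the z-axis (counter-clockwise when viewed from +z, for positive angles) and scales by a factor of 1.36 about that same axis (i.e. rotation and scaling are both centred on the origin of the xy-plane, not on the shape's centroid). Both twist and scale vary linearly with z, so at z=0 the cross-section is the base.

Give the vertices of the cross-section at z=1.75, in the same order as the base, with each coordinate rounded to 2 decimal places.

t = z/height = 1.75/13 = 0.134615
s = 1 + (scale-1)·z/height = 1 + (1.36-1)·1.75/13 = 1.048462
θ = twist·z/height = -33°·1.75/13 = -4.4423° = -0.077533 rad
cos θ = 0.996996, sin θ = -0.077455 (intermediates below are computed at full precision and shown rounded to 5 d.p.)
v1: (-4,-5) → rotate → (-4.37526,-4.67516) → ×s → (-4.58729,-4.90172) → (-4.59,-4.90)
v2: (2,-4.5) → rotate → (1.64544,-4.64139) → ×s → (1.72518,-4.86632) → (1.73,-4.87)
v3: (5,-1) → rotate → (4.90752,-1.38427) → ×s → (5.14535,-1.45136) → (5.15,-1.45)
v4: (-3,-1) → rotate → (-3.06844,-0.76463) → ×s → (-3.21714,-0.80169) → (-3.22,-0.80)

Cross-section at z=1.75: (-4.59,-4.90) (1.73,-4.87) (5.15,-1.45) (-3.22,-0.80)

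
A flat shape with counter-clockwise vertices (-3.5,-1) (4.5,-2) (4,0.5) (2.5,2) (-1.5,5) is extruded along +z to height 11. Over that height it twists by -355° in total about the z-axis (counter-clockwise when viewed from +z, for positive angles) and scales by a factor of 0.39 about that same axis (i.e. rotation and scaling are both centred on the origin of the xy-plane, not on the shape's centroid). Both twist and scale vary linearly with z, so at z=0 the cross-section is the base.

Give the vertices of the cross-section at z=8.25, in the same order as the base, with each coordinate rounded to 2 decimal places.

Cross-section at z=8.25: (0.67,-1.86) (0.92,2.51) (-0.41,2.15) (-1.17,1.28) (-2.65,-0.99)

t = z/height = 8.25/11 = 0.75
s = 1 + (scale-1)·z/height = 1 + (0.39-1)·8.25/11 = 0.542500
θ = twist·z/height = -355°·8.25/11 = -266.2500° = -4.646939 rad
cos θ = -0.065403, sin θ = 0.997859 (intermediates below are computed at full precision and shown rounded to 5 d.p.)
v1: (-3.5,-1) → rotate → (1.22677,-3.42710) → ×s → (0.66552,-1.85920) → (0.67,-1.86)
v2: (4.5,-2) → rotate → (1.70140,4.62117) → ×s → (0.92301,2.50699) → (0.92,2.51)
v3: (4,0.5) → rotate → (-0.76054,3.95873) → ×s → (-0.41259,2.14761) → (-0.41,2.15)
v4: (2.5,2) → rotate → (-2.15923,2.36384) → ×s → (-1.17138,1.28238) → (-1.17,1.28)
v5: (-1.5,5) → rotate → (-4.89119,-1.82380) → ×s → (-2.65347,-0.98941) → (-2.65,-0.99)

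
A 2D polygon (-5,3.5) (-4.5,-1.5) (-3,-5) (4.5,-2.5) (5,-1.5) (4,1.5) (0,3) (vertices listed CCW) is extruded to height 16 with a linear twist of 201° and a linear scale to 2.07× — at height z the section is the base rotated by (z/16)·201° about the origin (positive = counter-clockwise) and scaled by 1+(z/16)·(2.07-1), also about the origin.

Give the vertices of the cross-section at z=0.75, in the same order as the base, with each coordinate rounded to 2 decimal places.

Cross-section at z=0.75: (-5.78,2.77) (-4.40,-2.33) (-2.25,-5.70) (5.09,-1.82) (5.44,-0.69) (3.89,2.24) (-0.52,3.11)

t = z/height = 0.75/16 = 0.046875
s = 1 + (scale-1)·z/height = 1 + (2.07-1)·0.75/16 = 1.050156
θ = twist·z/height = 201°·0.75/16 = 9.4219° = 0.164443 rad
cos θ = 0.986510, sin θ = 0.163703 (intermediates below are computed at full precision and shown rounded to 5 d.p.)
v1: (-5,3.5) → rotate → (-5.50551,2.63427) → ×s → (-5.78164,2.76640) → (-5.78,2.77)
v2: (-4.5,-1.5) → rotate → (-4.19374,-2.21643) → ×s → (-4.40408,-2.32759) → (-4.40,-2.33)
v3: (-3,-5) → rotate → (-2.14102,-5.42366) → ×s → (-2.24840,-5.69569) → (-2.25,-5.70)
v4: (4.5,-2.5) → rotate → (4.84855,-1.72961) → ×s → (5.09174,-1.81636) → (5.09,-1.82)
v5: (5,-1.5) → rotate → (5.17810,-0.66125) → ×s → (5.43782,-0.69442) → (5.44,-0.69)
v6: (4,1.5) → rotate → (3.70049,2.13458) → ×s → (3.88609,2.24164) → (3.89,2.24)
v7: (0,3) → rotate → (-0.49111,2.95953) → ×s → (-0.51574,3.10797) → (-0.52,3.11)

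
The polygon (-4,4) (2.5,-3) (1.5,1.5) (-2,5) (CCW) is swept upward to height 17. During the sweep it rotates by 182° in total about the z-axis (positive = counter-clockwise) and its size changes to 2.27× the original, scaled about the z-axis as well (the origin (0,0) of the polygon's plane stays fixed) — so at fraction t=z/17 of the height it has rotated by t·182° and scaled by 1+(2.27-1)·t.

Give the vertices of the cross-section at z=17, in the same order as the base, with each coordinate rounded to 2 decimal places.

t = z/height = 17/17 = 1
s = 1 + (scale-1)·z/height = 1 + (2.27-1)·17/17 = 2.270000
θ = twist·z/height = 182°·17/17 = 182.0000° = 3.176499 rad
cos θ = -0.999391, sin θ = -0.034899 (intermediates below are computed at full precision and shown rounded to 5 d.p.)
v1: (-4,4) → rotate → (4.13716,-3.85797) → ×s → (9.39136,-8.75758) → (9.39,-8.76)
v2: (2.5,-3) → rotate → (-2.60318,2.91092) → ×s → (-5.90921,6.60780) → (-5.91,6.61)
v3: (1.5,1.5) → rotate → (-1.44674,-1.55144) → ×s → (-3.28409,-3.52176) → (-3.28,-3.52)
v4: (-2,5) → rotate → (2.17328,-4.92716) → ×s → (4.93334,-11.18464) → (4.93,-11.18)

Cross-section at z=17: (9.39,-8.76) (-5.91,6.61) (-3.28,-3.52) (4.93,-11.18)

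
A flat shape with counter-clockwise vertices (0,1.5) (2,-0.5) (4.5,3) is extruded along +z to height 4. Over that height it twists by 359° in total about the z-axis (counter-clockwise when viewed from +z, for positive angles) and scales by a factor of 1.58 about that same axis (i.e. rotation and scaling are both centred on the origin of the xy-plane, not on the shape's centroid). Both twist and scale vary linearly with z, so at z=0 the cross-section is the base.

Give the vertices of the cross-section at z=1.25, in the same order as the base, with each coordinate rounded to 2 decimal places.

Cross-section at z=1.25: (-1.64,-0.67) (-0.35,2.41) (-5.29,3.58)

t = z/height = 1.25/4 = 0.3125
s = 1 + (scale-1)·z/height = 1 + (1.58-1)·1.25/4 = 1.181250
θ = twist·z/height = 359°·1.25/4 = 112.1875° = 1.958041 rad
cos θ = -0.377639, sin θ = 0.925953 (intermediates below are computed at full precision and shown rounded to 5 d.p.)
v1: (0,1.5) → rotate → (-1.38893,-0.56646) → ×s → (-1.64067,-0.66913) → (-1.64,-0.67)
v2: (2,-0.5) → rotate → (-0.29230,2.04073) → ×s → (-0.34528,2.41061) → (-0.35,2.41)
v3: (4.5,3) → rotate → (-4.47723,3.03387) → ×s → (-5.28873,3.58376) → (-5.29,3.58)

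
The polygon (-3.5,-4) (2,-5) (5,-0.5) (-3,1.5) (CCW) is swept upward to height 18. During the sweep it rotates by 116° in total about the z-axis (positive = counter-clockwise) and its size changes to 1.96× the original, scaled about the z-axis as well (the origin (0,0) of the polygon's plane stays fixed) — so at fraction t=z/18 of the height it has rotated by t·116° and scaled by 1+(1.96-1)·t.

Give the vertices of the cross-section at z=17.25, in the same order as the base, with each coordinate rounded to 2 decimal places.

t = z/height = 17.25/18 = 0.958333
s = 1 + (scale-1)·z/height = 1 + (1.96-1)·17.25/18 = 1.920000
θ = twist·z/height = 116°·17.25/18 = 111.1667° = 1.940224 rad
cos θ = -0.361082, sin θ = 0.932534 (intermediates below are computed at full precision and shown rounded to 5 d.p.)
v1: (-3.5,-4) → rotate → (4.99392,-1.81954) → ×s → (9.58833,-3.49352) → (9.59,-3.49)
v2: (2,-5) → rotate → (3.94051,3.67048) → ×s → (7.56577,7.04732) → (7.57,7.05)
v3: (5,-0.5) → rotate → (-1.33914,4.84321) → ×s → (-2.57116,9.29897) → (-2.57,9.30)
v4: (-3,1.5) → rotate → (-0.31555,-3.33923) → ×s → (-0.60587,-6.41131) → (-0.61,-6.41)

Cross-section at z=17.25: (9.59,-3.49) (7.57,7.05) (-2.57,9.30) (-0.61,-6.41)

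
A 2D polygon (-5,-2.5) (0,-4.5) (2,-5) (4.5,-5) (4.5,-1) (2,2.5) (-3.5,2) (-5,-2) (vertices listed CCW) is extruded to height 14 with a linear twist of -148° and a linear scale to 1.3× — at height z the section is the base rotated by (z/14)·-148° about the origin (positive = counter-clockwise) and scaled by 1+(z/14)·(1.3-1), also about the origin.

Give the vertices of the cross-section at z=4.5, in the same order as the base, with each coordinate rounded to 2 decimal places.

t = z/height = 4.5/14 = 0.321429
s = 1 + (scale-1)·z/height = 1 + (1.3-1)·4.5/14 = 1.096429
θ = twist·z/height = -148°·4.5/14 = -47.5714° = -0.830278 rad
cos θ = 0.674671, sin θ = -0.738119 (intermediates below are computed at full precision and shown rounded to 5 d.p.)
v1: (-5,-2.5) → rotate → (-5.21865,2.00392) → ×s → (-5.72188,2.19715) → (-5.72,2.20)
v2: (0,-4.5) → rotate → (-3.32154,-3.03602) → ×s → (-3.64183,-3.32878) → (-3.64,-3.33)
v3: (2,-5) → rotate → (-2.34125,-4.84959) → ×s → (-2.56702,-5.31723) → (-2.57,-5.32)
v4: (4.5,-5) → rotate → (-0.65458,-6.69489) → ×s → (-0.71770,-7.34047) → (-0.72,-7.34)
v5: (4.5,-1) → rotate → (2.29790,-3.99621) → ×s → (2.51948,-4.38155) → (2.52,-4.38)
v6: (2,2.5) → rotate → (3.19464,0.21044) → ×s → (3.50269,0.23073) → (3.50,0.23)
v7: (-3.5,2) → rotate → (-0.88511,3.93276) → ×s → (-0.97046,4.31199) → (-0.97,4.31)
v8: (-5,-2) → rotate → (-4.84959,2.34125) → ×s → (-5.31723,2.56702) → (-5.32,2.57)

Cross-section at z=4.5: (-5.72,2.20) (-3.64,-3.33) (-2.57,-5.32) (-0.72,-7.34) (2.52,-4.38) (3.50,0.23) (-0.97,4.31) (-5.32,2.57)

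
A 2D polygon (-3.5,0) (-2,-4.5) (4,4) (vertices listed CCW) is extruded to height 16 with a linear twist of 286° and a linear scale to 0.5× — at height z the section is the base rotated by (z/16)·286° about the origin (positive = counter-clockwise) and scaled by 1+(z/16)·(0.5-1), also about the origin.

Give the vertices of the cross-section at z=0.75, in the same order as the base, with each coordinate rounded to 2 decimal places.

Cross-section at z=0.75: (-3.32,-0.79) (-0.88,-4.73) (2.89,4.71)

t = z/height = 0.75/16 = 0.046875
s = 1 + (scale-1)·z/height = 1 + (0.5-1)·0.75/16 = 0.976563
θ = twist·z/height = 286°·0.75/16 = 13.4063° = 0.233983 rad
cos θ = 0.972751, sin θ = 0.231854 (intermediates below are computed at full precision and shown rounded to 5 d.p.)
v1: (-3.5,0) → rotate → (-3.40463,-0.81149) → ×s → (-3.32483,-0.79247) → (-3.32,-0.79)
v2: (-2,-4.5) → rotate → (-0.90216,-4.84109) → ×s → (-0.88101,-4.72762) → (-0.88,-4.73)
v3: (4,4) → rotate → (2.96359,4.81842) → ×s → (2.89413,4.70549) → (2.89,4.71)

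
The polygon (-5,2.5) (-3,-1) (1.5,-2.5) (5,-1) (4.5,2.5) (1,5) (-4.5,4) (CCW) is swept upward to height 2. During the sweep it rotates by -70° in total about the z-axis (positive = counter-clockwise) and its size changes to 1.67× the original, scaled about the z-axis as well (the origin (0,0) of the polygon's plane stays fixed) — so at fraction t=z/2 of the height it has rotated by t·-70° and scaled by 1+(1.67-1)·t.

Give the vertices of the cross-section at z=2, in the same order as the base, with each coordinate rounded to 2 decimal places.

t = z/height = 2/2 = 1
s = 1 + (scale-1)·z/height = 1 + (1.67-1)·2/2 = 1.670000
θ = twist·z/height = -70°·2/2 = -70.0000° = -1.221730 rad
cos θ = 0.342020, sin θ = -0.939693 (intermediates below are computed at full precision and shown rounded to 5 d.p.)
v1: (-5,2.5) → rotate → (0.63913,5.55351) → ×s → (1.06735,9.27437) → (1.07,9.27)
v2: (-3,-1) → rotate → (-1.96575,2.47706) → ×s → (-3.28281,4.13669) → (-3.28,4.14)
v3: (1.5,-2.5) → rotate → (-1.83620,-2.26459) → ×s → (-3.06646,-3.78186) → (-3.07,-3.78)
v4: (5,-1) → rotate → (0.77041,-5.04048) → ×s → (1.28658,-8.41761) → (1.29,-8.42)
v5: (4.5,2.5) → rotate → (3.88832,-3.37357) → ×s → (6.49350,-5.63386) → (6.49,-5.63)
v6: (1,5) → rotate → (5.04048,0.77041) → ×s → (8.41761,1.28658) → (8.42,1.29)
v7: (-4.5,4) → rotate → (2.21968,5.59670) → ×s → (3.70687,9.34648) → (3.71,9.35)

Cross-section at z=2: (1.07,9.27) (-3.28,4.14) (-3.07,-3.78) (1.29,-8.42) (6.49,-5.63) (8.42,1.29) (3.71,9.35)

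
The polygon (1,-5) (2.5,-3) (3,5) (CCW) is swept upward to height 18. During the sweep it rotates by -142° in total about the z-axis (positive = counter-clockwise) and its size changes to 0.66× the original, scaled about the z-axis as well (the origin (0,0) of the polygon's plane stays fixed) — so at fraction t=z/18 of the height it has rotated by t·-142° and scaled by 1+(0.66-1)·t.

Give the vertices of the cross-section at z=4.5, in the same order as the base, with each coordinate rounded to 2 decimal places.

t = z/height = 4.5/18 = 0.25
s = 1 + (scale-1)·z/height = 1 + (0.66-1)·4.5/18 = 0.915000
θ = twist·z/height = -142°·4.5/18 = -35.5000° = -0.619592 rad
cos θ = 0.814116, sin θ = -0.580703 (intermediates below are computed at full precision and shown rounded to 5 d.p.)
v1: (1,-5) → rotate → (-2.08940,-4.65128) → ×s → (-1.91180,-4.25592) → (-1.91,-4.26)
v2: (2.5,-3) → rotate → (0.29318,-3.89410) → ×s → (0.26826,-3.56311) → (0.27,-3.56)
v3: (3,5) → rotate → (5.34586,2.32847) → ×s → (4.89146,2.13055) → (4.89,2.13)

Cross-section at z=4.5: (-1.91,-4.26) (0.27,-3.56) (4.89,2.13)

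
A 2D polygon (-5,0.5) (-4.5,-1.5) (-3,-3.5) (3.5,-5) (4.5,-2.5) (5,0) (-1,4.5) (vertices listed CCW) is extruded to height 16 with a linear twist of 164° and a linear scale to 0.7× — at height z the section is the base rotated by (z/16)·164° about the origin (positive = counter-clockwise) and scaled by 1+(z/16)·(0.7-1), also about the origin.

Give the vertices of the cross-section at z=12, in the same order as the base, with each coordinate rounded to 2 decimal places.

Cross-section at z=12: (1.79,-3.46) (2.87,-2.29) (3.54,-0.47) (1.77,4.39) (-0.27,3.98) (-2.11,3.25) (-2.50,-2.55)

t = z/height = 12/16 = 0.75
s = 1 + (scale-1)·z/height = 1 + (0.7-1)·12/16 = 0.775000
θ = twist·z/height = 164°·12/16 = 123.0000° = 2.146755 rad
cos θ = -0.544639, sin θ = 0.838671 (intermediates below are computed at full precision and shown rounded to 5 d.p.)
v1: (-5,0.5) → rotate → (2.30386,-4.46567) → ×s → (1.78549,-3.46090) → (1.79,-3.46)
v2: (-4.5,-1.5) → rotate → (3.70888,-2.95706) → ×s → (2.87438,-2.29172) → (2.87,-2.29)
v3: (-3,-3.5) → rotate → (4.56926,-0.60978) → ×s → (3.54118,-0.47258) → (3.54,-0.47)
v4: (3.5,-5) → rotate → (2.28712,5.65854) → ×s → (1.77252,4.38537) → (1.77,4.39)
v5: (4.5,-2.5) → rotate → (-0.35420,5.13562) → ×s → (-0.27450,3.98010) → (-0.27,3.98)
v6: (5,0) → rotate → (-2.72320,4.19335) → ×s → (-2.11048,3.24985) → (-2.11,3.25)
v7: (-1,4.5) → rotate → (-3.22938,-3.28955) → ×s → (-2.50277,-2.54940) → (-2.50,-2.55)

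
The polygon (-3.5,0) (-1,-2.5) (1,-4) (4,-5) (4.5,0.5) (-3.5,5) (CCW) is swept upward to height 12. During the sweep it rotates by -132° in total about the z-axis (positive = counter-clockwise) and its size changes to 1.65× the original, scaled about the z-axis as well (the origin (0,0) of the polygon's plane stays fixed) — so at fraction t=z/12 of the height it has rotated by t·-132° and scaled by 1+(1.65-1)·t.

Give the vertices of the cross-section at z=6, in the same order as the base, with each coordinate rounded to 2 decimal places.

Cross-section at z=6: (-1.89,4.24) (-3.57,-0.14) (-4.30,-3.37) (-3.90,-7.54) (3.03,-5.18) (4.17,6.93)

t = z/height = 6/12 = 0.5
s = 1 + (scale-1)·z/height = 1 + (1.65-1)·6/12 = 1.325000
θ = twist·z/height = -132°·6/12 = -66.0000° = -1.151917 rad
cos θ = 0.406737, sin θ = -0.913545 (intermediates below are computed at full precision and shown rounded to 5 d.p.)
v1: (-3.5,0) → rotate → (-1.42358,3.19741) → ×s → (-1.88624,4.23657) → (-1.89,4.24)
v2: (-1,-2.5) → rotate → (-2.69060,-0.10330) → ×s → (-3.56505,-0.13687) → (-3.57,-0.14)
v3: (1,-4) → rotate → (-3.24745,-2.54049) → ×s → (-4.30286,-3.36615) → (-4.30,-3.37)
v4: (4,-5) → rotate → (-2.94078,-5.68787) → ×s → (-3.89653,-7.53642) → (-3.90,-7.54)
v5: (4.5,0.5) → rotate → (2.28709,-3.90759) → ×s → (3.03039,-5.17755) → (3.03,-5.18)
v6: (-3.5,5) → rotate → (3.14415,5.23109) → ×s → (4.16600,6.93120) → (4.17,6.93)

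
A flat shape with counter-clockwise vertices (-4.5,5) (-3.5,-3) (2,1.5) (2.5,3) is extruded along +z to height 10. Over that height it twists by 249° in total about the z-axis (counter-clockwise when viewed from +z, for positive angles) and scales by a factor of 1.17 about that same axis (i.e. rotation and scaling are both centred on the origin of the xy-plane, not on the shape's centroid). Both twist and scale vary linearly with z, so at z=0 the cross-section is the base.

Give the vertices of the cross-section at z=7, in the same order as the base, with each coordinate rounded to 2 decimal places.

Cross-section at z=7: (4.45,-6.07) (4.23,2.95) (-2.39,-1.45) (-3.12,-3.06)

t = z/height = 7/10 = 0.7
s = 1 + (scale-1)·z/height = 1 + (1.17-1)·7/10 = 1.119000
θ = twist·z/height = 249°·7/10 = 174.3000° = 3.042109 rad
cos θ = -0.995056, sin θ = 0.099320 (intermediates below are computed at full precision and shown rounded to 5 d.p.)
v1: (-4.5,5) → rotate → (3.98115,-5.42222) → ×s → (4.45491,-6.06746) → (4.45,-6.07)
v2: (-3.5,-3) → rotate → (3.78065,2.63755) → ×s → (4.23055,2.95142) → (4.23,2.95)
v3: (2,1.5) → rotate → (-2.13909,-1.29394) → ×s → (-2.39364,-1.44792) → (-2.39,-1.45)
v4: (2.5,3) → rotate → (-2.78560,-2.73687) → ×s → (-3.11708,-3.06255) → (-3.12,-3.06)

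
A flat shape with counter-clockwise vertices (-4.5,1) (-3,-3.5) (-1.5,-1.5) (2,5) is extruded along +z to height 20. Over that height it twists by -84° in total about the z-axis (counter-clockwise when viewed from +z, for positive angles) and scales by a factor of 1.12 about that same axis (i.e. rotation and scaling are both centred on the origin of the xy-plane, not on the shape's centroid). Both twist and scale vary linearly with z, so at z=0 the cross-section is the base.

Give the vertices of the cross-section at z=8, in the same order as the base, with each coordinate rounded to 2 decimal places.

t = z/height = 8/20 = 0.4
s = 1 + (scale-1)·z/height = 1 + (1.12-1)·8/20 = 1.048000
θ = twist·z/height = -84°·8/20 = -33.6000° = -0.586431 rad
cos θ = 0.832921, sin θ = -0.553392 (intermediates below are computed at full precision and shown rounded to 5 d.p.)
v1: (-4.5,1) → rotate → (-3.19475,3.32318) → ×s → (-3.34810,3.48270) → (-3.35,3.48)
v2: (-3,-3.5) → rotate → (-4.43563,-1.25505) → ×s → (-4.64854,-1.31529) → (-4.65,-1.32)
v3: (-1.5,-1.5) → rotate → (-2.07947,-0.41929) → ×s → (-2.17928,-0.43942) → (-2.18,-0.44)
v4: (2,5) → rotate → (4.43280,3.05782) → ×s → (4.64557,3.20460) → (4.65,3.20)

Cross-section at z=8: (-3.35,3.48) (-4.65,-1.32) (-2.18,-0.44) (4.65,3.20)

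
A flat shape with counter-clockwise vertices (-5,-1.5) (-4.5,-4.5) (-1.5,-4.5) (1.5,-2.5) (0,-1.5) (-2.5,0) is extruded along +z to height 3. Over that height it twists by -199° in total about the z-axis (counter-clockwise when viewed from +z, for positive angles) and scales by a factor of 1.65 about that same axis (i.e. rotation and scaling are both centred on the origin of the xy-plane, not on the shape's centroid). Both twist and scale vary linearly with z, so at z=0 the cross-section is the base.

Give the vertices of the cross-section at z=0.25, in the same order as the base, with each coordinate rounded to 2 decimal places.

t = z/height = 0.25/3 = 0.0833333
s = 1 + (scale-1)·z/height = 1 + (1.65-1)·0.25/3 = 1.054167
θ = twist·z/height = -199°·0.25/3 = -16.5833° = -0.289434 rad
cos θ = 0.958406, sin θ = -0.285410 (intermediates below are computed at full precision and shown rounded to 5 d.p.)
v1: (-5,-1.5) → rotate → (-5.22014,-0.01056) → ×s → (-5.50290,-0.01113) → (-5.50,-0.01)
v2: (-4.5,-4.5) → rotate → (-5.59717,-3.02848) → ×s → (-5.90035,-3.19252) → (-5.90,-3.19)
v3: (-1.5,-4.5) → rotate → (-2.72195,-3.88471) → ×s → (-2.86939,-4.09513) → (-2.87,-4.10)
v4: (1.5,-2.5) → rotate → (0.72408,-2.82413) → ×s → (0.76331,-2.97710) → (0.76,-2.98)
v5: (0,-1.5) → rotate → (-0.42811,-1.43761) → ×s → (-0.45130,-1.51548) → (-0.45,-1.52)
v6: (-2.5,0) → rotate → (-2.39601,0.71352) → ×s → (-2.52580,0.75217) → (-2.53,0.75)

Cross-section at z=0.25: (-5.50,-0.01) (-5.90,-3.19) (-2.87,-4.10) (0.76,-2.98) (-0.45,-1.52) (-2.53,0.75)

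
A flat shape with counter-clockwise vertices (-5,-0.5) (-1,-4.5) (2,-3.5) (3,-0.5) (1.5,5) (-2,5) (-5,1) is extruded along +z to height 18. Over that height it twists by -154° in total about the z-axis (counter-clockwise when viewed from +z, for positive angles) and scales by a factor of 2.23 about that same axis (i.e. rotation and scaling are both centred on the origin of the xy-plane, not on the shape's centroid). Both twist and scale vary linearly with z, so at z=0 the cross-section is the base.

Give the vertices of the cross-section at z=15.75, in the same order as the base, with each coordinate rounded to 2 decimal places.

Cross-section at z=15.75: (6.57,8.10) (-5.17,8.05) (-8.08,2.17) (-5.12,-3.69) (5.18,-9.52) (10.30,-4.36) (8.78,5.91)

t = z/height = 15.75/18 = 0.875
s = 1 + (scale-1)·z/height = 1 + (2.23-1)·15.75/18 = 2.076250
θ = twist·z/height = -154°·15.75/18 = -134.7500° = -2.351831 rad
cos θ = -0.704015, sin θ = -0.710185 (intermediates below are computed at full precision and shown rounded to 5 d.p.)
v1: (-5,-0.5) → rotate → (3.16498,3.90293) → ×s → (6.57129,8.10347) → (6.57,8.10)
v2: (-1,-4.5) → rotate → (-2.49182,3.87825) → ×s → (-5.17364,8.05222) → (-5.17,8.05)
v3: (2,-3.5) → rotate → (-3.89368,1.04368) → ×s → (-8.08425,2.16694) → (-8.08,2.17)
v4: (3,-0.5) → rotate → (-2.46714,-1.77855) → ×s → (-5.12239,-3.69271) → (-5.12,-3.69)
v5: (1.5,5) → rotate → (2.49490,-4.58535) → ×s → (5.18005,-9.52034) → (5.18,-9.52)
v6: (-2,5) → rotate → (4.95896,-2.09970) → ×s → (10.29603,-4.35951) → (10.30,-4.36)
v7: (-5,1) → rotate → (4.23026,2.84691) → ×s → (8.78308,5.91090) → (8.78,5.91)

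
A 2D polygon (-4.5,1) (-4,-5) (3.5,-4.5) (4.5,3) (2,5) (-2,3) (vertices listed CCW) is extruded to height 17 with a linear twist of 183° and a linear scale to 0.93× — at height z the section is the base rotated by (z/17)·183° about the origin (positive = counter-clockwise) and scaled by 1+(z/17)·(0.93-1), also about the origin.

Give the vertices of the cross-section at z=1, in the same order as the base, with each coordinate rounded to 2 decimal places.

t = z/height = 1/17 = 0.0588235
s = 1 + (scale-1)·z/height = 1 + (0.93-1)·1/17 = 0.995882
θ = twist·z/height = 183°·1/17 = 10.7647° = 0.187880 rad
cos θ = 0.982402, sin θ = 0.186776 (intermediates below are computed at full precision and shown rounded to 5 d.p.)
v1: (-4.5,1) → rotate → (-4.60759,0.14191) → ×s → (-4.58861,0.14133) → (-4.59,0.14)
v2: (-4,-5) → rotate → (-2.99573,-5.65912) → ×s → (-2.98339,-5.63581) → (-2.98,-5.64)
v3: (3.5,-4.5) → rotate → (4.27890,-3.76709) → ×s → (4.26128,-3.75158) → (4.26,-3.75)
v4: (4.5,3) → rotate → (3.86048,3.78770) → ×s → (3.84459,3.77210) → (3.84,3.77)
v5: (2,5) → rotate → (1.03092,5.28556) → ×s → (1.02668,5.26380) → (1.03,5.26)
v6: (-2,3) → rotate → (-2.52513,2.57366) → ×s → (-2.51474,2.56306) → (-2.51,2.56)

Cross-section at z=1: (-4.59,0.14) (-2.98,-5.64) (4.26,-3.75) (3.84,3.77) (1.03,5.26) (-2.51,2.56)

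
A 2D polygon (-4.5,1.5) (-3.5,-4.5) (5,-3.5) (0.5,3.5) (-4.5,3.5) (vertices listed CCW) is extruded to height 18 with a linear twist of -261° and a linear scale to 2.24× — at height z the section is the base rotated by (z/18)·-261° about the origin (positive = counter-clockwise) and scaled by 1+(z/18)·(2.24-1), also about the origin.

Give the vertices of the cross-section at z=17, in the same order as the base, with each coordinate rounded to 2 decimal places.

Cross-section at z=17: (0.91,-10.26) (11.99,-3.07) (2.64,12.99) (-7.40,-2.03) (-3.07,-11.99)

t = z/height = 17/18 = 0.944444
s = 1 + (scale-1)·z/height = 1 + (2.24-1)·17/18 = 2.171111
θ = twist·z/height = -261°·17/18 = -246.5000° = -4.302237 rad
cos θ = -0.398749, sin θ = 0.917060 (intermediates below are computed at full precision and shown rounded to 5 d.p.)
v1: (-4.5,1.5) → rotate → (0.41878,-4.72489) → ×s → (0.90922,-10.25827) → (0.91,-10.26)
v2: (-3.5,-4.5) → rotate → (5.52239,-1.41534) → ×s → (11.98973,-3.07286) → (11.99,-3.07)
v3: (5,-3.5) → rotate → (1.21596,5.98092) → ×s → (2.63999,12.98525) → (2.64,12.99)
v4: (0.5,3.5) → rotate → (-3.40908,-0.93709) → ×s → (-7.40150,-2.03453) → (-7.40,-2.03)
v5: (-4.5,3.5) → rotate → (-1.41534,-5.52239) → ×s → (-3.07286,-11.98973) → (-3.07,-11.99)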